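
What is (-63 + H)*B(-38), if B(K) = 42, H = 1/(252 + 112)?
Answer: -68793/26 ≈ -2645.9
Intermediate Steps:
H = 1/364 ≈ 0.0027473
(-63 + H)*B(-38) = (-63 + 1/364)*42 = -22931/364*42 = -68793/26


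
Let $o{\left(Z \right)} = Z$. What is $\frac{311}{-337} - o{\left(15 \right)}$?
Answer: $- \frac{5366}{337} \approx -15.923$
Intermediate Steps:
$\frac{311}{-337} - o{\left(15 \right)} = \frac{311}{-337} - 15 = 311 \left(- \frac{1}{337}\right) - 15 = - \frac{311}{337} - 15 = - \frac{5366}{337}$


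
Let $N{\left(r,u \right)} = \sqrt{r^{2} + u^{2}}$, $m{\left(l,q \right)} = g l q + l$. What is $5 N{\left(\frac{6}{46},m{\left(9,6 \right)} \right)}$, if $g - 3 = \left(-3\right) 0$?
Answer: $\frac{15 \sqrt{1718722}}{23} \approx 855.0$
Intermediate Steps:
$g = 3$ ($g = 3 - 0 = 3 + 0 = 3$)
$m{\left(l,q \right)} = l + 3 l q$ ($m{\left(l,q \right)} = 3 l q + l = l + 3 l q$)
$5 N{\left(\frac{6}{46},m{\left(9,6 \right)} \right)} = 5 \sqrt{\left(\frac{6}{46}\right)^{2} + \left(9 \left(1 + 3 \cdot 6\right)\right)^{2}} = 5 \sqrt{\left(6 \cdot \frac{1}{46}\right)^{2} + \left(9 \left(1 + 18\right)\right)^{2}} = 5 \sqrt{\left(\frac{3}{23}\right)^{2} + \left(9 \cdot 19\right)^{2}} = 5 \sqrt{\frac{9}{529} + 171^{2}} = 5 \sqrt{\frac{9}{529} + 29241} = 5 \sqrt{\frac{15468498}{529}} = 5 \frac{3 \sqrt{1718722}}{23} = \frac{15 \sqrt{1718722}}{23}$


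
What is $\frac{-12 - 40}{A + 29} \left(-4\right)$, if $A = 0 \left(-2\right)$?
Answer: $\frac{208}{29} \approx 7.1724$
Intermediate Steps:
$A = 0$
$\frac{-12 - 40}{A + 29} \left(-4\right) = \frac{-12 - 40}{0 + 29} \left(-4\right) = - \frac{52}{29} \left(-4\right) = \left(-52\right) \frac{1}{29} \left(-4\right) = \left(- \frac{52}{29}\right) \left(-4\right) = \frac{208}{29}$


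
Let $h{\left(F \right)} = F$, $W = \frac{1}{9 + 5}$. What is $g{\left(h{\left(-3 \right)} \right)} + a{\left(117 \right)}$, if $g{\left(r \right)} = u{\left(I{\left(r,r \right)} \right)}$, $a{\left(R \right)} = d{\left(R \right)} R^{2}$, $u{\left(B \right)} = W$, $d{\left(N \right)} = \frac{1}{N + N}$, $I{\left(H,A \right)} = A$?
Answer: $\frac{410}{7} \approx 58.571$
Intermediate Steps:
$d{\left(N \right)} = \frac{1}{2 N}$
$W = \frac{1}{14} \approx 0.071429$
$u{\left(B \right)} = \frac{1}{14}$
$a{\left(R \right)} = \frac{R}{2}$ ($a{\left(R \right)} = \frac{1}{2 R} R^{2} = \frac{R}{2}$)
$g{\left(r \right)} = \frac{1}{14}$
$g{\left(h{\left(-3 \right)} \right)} + a{\left(117 \right)} = \frac{1}{14} + \frac{1}{2} \cdot 117 = \frac{1}{14} + \frac{117}{2} = \frac{410}{7}$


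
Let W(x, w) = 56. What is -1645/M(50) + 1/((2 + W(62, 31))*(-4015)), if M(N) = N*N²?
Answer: -7663923/582175000 ≈ -0.013164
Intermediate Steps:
M(N) = N³
-1645/M(50) + 1/((2 + W(62, 31))*(-4015)) = -1645/(50³) + 1/((2 + 56)*(-4015)) = -1645/125000 - 1/4015/58 = -1645*1/125000 + (1/58)*(-1/4015) = -329/25000 - 1/232870 = -7663923/582175000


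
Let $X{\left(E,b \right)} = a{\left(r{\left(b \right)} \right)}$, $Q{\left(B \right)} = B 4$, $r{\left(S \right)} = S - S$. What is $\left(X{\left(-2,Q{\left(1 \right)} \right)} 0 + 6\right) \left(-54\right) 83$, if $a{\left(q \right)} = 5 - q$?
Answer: $-26892$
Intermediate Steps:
$r{\left(S \right)} = 0$
$Q{\left(B \right)} = 4 B$
$X{\left(E,b \right)} = 5$ ($X{\left(E,b \right)} = 5 - 0 = 5 + 0 = 5$)
$\left(X{\left(-2,Q{\left(1 \right)} \right)} 0 + 6\right) \left(-54\right) 83 = \left(5 \cdot 0 + 6\right) \left(-54\right) 83 = \left(0 + 6\right) \left(-54\right) 83 = 6 \left(-54\right) 83 = \left(-324\right) 83 = -26892$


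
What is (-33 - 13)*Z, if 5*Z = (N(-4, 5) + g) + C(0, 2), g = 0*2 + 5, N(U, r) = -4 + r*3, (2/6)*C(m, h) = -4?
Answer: -184/5 ≈ -36.800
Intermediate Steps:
C(m, h) = -12 (C(m, h) = 3*(-4) = -12)
N(U, r) = -4 + 3*r
g = 5 (g = 0 + 5 = 5)
Z = 4/5 (Z = (((-4 + 3*5) + 5) - 12)/5 = (((-4 + 15) + 5) - 12)/5 = ((11 + 5) - 12)/5 = (16 - 12)/5 = (1/5)*4 = 4/5 ≈ 0.80000)
(-33 - 13)*Z = (-33 - 13)*(4/5) = -46*4/5 = -184/5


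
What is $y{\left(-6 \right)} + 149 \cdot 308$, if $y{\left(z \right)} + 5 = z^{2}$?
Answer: $45923$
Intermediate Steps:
$y{\left(z \right)} = -5 + z^{2}$
$y{\left(-6 \right)} + 149 \cdot 308 = \left(-5 + \left(-6\right)^{2}\right) + 149 \cdot 308 = \left(-5 + 36\right) + 45892 = 31 + 45892 = 45923$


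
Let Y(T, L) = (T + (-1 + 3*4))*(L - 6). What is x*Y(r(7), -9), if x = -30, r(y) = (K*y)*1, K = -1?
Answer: 1800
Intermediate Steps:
r(y) = -y (r(y) = -y*1 = -y)
Y(T, L) = (-6 + L)*(11 + T) (Y(T, L) = (T + (-1 + 12))*(-6 + L) = (T + 11)*(-6 + L) = (11 + T)*(-6 + L) = (-6 + L)*(11 + T))
x*Y(r(7), -9) = -30*(-66 - (-6)*7 + 11*(-9) - (-9)*7) = -30*(-66 - 6*(-7) - 99 - 9*(-7)) = -30*(-66 + 42 - 99 + 63) = -30*(-60) = 1800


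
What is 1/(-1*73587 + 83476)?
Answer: 1/9889 ≈ 0.00010112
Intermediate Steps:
1/(-1*73587 + 83476) = 1/(-73587 + 83476) = 1/9889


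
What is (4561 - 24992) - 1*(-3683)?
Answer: -16748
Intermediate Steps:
(4561 - 24992) - 1*(-3683) = -20431 + 3683 = -16748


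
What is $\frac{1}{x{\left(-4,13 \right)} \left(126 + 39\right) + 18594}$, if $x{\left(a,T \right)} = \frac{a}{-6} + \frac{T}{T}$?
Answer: $\frac{1}{18869} \approx 5.2997 \cdot 10^{-5}$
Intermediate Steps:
$x{\left(a,T \right)} = 1 - \frac{a}{6}$ ($x{\left(a,T \right)} = a \left(- \frac{1}{6}\right) + 1 = - \frac{a}{6} + 1 = 1 - \frac{a}{6}$)
$\frac{1}{x{\left(-4,13 \right)} \left(126 + 39\right) + 18594} = \frac{1}{\left(1 - - \frac{2}{3}\right) \left(126 + 39\right) + 18594} = \frac{1}{\left(1 + \frac{2}{3}\right) 165 + 18594} = \frac{1}{\frac{5}{3} \cdot 165 + 18594} = \frac{1}{275 + 18594} = \frac{1}{18869}$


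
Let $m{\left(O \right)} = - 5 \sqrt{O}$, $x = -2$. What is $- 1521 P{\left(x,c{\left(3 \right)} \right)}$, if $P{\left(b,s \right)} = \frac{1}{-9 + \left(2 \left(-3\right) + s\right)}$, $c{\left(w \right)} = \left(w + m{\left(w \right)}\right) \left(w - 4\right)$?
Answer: $\frac{9126}{83} + \frac{2535 \sqrt{3}}{83} \approx 162.85$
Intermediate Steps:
$c{\left(w \right)} = \left(-4 + w\right) \left(w - 5 \sqrt{w}\right)$ ($c{\left(w \right)} = \left(w - 5 \sqrt{w}\right) \left(w - 4\right) = \left(w - 5 \sqrt{w}\right) \left(-4 + w\right) = \left(-4 + w\right) \left(w - 5 \sqrt{w}\right)$)
$P{\left(b,s \right)} = \frac{1}{-15 + s}$ ($P{\left(b,s \right)} = \frac{1}{-9 + \left(-6 + s\right)} = \frac{1}{-15 + s}$)
$- 1521 P{\left(x,c{\left(3 \right)} \right)} = - \frac{1521}{-15 + \left(3^{2} - 5 \cdot 3^{\frac{3}{2}} - 12 + 20 \sqrt{3}\right)} = - \frac{1521}{-15 + \left(9 - 5 \cdot 3 \sqrt{3} - 12 + 20 \sqrt{3}\right)} = - \frac{1521}{-15 + \left(9 - 15 \sqrt{3} - 12 + 20 \sqrt{3}\right)} = - \frac{1521}{-15 - \left(3 - 5 \sqrt{3}\right)} = - \frac{1521}{-18 + 5 \sqrt{3}}$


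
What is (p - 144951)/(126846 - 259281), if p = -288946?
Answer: 433897/132435 ≈ 3.2763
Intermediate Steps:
(p - 144951)/(126846 - 259281) = (-288946 - 144951)/(126846 - 259281) = -433897/(-132435) = -433897*(-1/132435) = 433897/132435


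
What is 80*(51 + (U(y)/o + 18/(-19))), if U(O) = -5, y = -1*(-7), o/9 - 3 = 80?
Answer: 56824160/14193 ≈ 4003.7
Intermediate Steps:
o = 747 (o = 27 + 9*80 = 27 + 720 = 747)
y = 7
80*(51 + (U(y)/o + 18/(-19))) = 80*(51 + (-5/747 + 18/(-19))) = 80*(51 + (-5*1/747 + 18*(-1/19))) = 80*(51 + (-5/747 - 18/19)) = 80*(51 - 13541/14193) = 80*(710302/14193) = 56824160/14193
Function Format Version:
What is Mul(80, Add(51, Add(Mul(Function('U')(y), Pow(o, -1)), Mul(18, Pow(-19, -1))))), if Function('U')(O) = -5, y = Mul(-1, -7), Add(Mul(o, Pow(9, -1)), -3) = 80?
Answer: Rational(56824160, 14193) ≈ 4003.7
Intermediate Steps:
o = 747 (o = Add(27, Mul(9, 80)) = Add(27, 720) = 747)
y = 7
Mul(80, Add(51, Add(Mul(Function('U')(y), Pow(o, -1)), Mul(18, Pow(-19, -1))))) = Mul(80, Add(51, Add(Mul(-5, Pow(747, -1)), Mul(18, Pow(-19, -1))))) = Mul(80, Add(51, Add(Mul(-5, Rational(1, 747)), Mul(18, Rational(-1, 19))))) = Mul(80, Add(51, Add(Rational(-5, 747), Rational(-18, 19)))) = Mul(80, Add(51, Rational(-13541, 14193))) = Mul(80, Rational(710302, 14193)) = Rational(56824160, 14193)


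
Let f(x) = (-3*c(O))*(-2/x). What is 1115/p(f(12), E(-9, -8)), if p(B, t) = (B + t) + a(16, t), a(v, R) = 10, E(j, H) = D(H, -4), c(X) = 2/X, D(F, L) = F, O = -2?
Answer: 2230/3 ≈ 743.33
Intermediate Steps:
E(j, H) = H
f(x) = -6/x (f(x) = (-6/(-2))*(-2/x) = (-6*(-1)/2)*(-2/x) = (-3*(-1))*(-2/x) = 3*(-2/x) = -6/x)
p(B, t) = 10 + B + t (p(B, t) = (B + t) + 10 = 10 + B + t)
1115/p(f(12), E(-9, -8)) = 1115/(10 - 6/12 - 8) = 1115/(10 - 6*1/12 - 8) = 1115/(10 - 1/2 - 8) = 1115/(3/2) = 1115*(2/3) = 2230/3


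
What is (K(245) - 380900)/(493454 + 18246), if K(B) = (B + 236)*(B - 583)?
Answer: -271739/255850 ≈ -1.0621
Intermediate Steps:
K(B) = (-583 + B)*(236 + B) (K(B) = (236 + B)*(-583 + B) = (-583 + B)*(236 + B))
(K(245) - 380900)/(493454 + 18246) = ((-137588 + 245**2 - 347*245) - 380900)/(493454 + 18246) = ((-137588 + 60025 - 85015) - 380900)/511700 = (-162578 - 380900)*(1/511700) = -543478*1/511700 = -271739/255850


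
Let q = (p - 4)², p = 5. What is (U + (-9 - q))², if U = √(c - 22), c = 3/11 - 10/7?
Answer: (770 - I*√137291)²/5929 ≈ 76.844 - 96.241*I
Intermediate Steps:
c = -89/77 (c = 3*(1/11) - 10*⅐ = 3/11 - 10/7 = -89/77 ≈ -1.1558)
q = 1 (q = (5 - 4)² = 1² = 1)
U = I*√137291/77 (U = √(-89/77 - 22) = √(-1783/77) = I*√137291/77 ≈ 4.812*I)
(U + (-9 - q))² = (I*√137291/77 + (-9 - 1*1))² = (I*√137291/77 + (-9 - 1))² = (I*√137291/77 - 10)² = (-10 + I*√137291/77)²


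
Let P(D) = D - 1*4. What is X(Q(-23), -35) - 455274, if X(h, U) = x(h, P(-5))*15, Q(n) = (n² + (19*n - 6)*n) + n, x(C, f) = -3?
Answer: -455319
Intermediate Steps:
P(D) = -4 + D (P(D) = D - 4 = -4 + D)
Q(n) = n + n² + n*(-6 + 19*n) (Q(n) = (n² + (-6 + 19*n)*n) + n = (n² + n*(-6 + 19*n)) + n = n + n² + n*(-6 + 19*n))
X(h, U) = -45 (X(h, U) = -3*15 = -45)
X(Q(-23), -35) - 455274 = -45 - 455274 = -455319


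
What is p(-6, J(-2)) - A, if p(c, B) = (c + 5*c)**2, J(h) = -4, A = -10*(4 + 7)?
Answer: 1406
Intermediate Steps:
A = -110 (A = -10*11 = -110)
p(c, B) = 36*c**2 (p(c, B) = (6*c)**2 = 36*c**2)
p(-6, J(-2)) - A = 36*(-6)**2 - 1*(-110) = 36*36 + 110 = 1296 + 110 = 1406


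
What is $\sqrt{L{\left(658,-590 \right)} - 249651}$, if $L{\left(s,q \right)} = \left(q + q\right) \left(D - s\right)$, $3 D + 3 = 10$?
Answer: $\frac{\sqrt{4716321}}{3} \approx 723.9$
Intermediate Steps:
$D = \frac{7}{3}$ ($D = -1 + \frac{1}{3} \cdot 10 = -1 + \frac{10}{3} = \frac{7}{3} \approx 2.3333$)
$L{\left(s,q \right)} = 2 q \left(\frac{7}{3} - s\right)$ ($L{\left(s,q \right)} = \left(q + q\right) \left(\frac{7}{3} - s\right) = 2 q \left(\frac{7}{3} - s\right)$)
$\sqrt{L{\left(658,-590 \right)} - 249651} = \sqrt{\frac{2}{3} \left(-590\right) \left(7 - 1974\right) - 249651} = \sqrt{\frac{2}{3} \left(-590\right) \left(-1967\right) - 249651} = \sqrt{\frac{2321060}{3} - 249651} = \sqrt{\frac{1572107}{3}} = \frac{\sqrt{4716321}}{3}$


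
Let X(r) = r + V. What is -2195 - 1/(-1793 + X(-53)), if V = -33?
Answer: -4124404/1879 ≈ -2195.0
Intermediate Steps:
X(r) = -33 + r (X(r) = r - 33 = -33 + r)
-2195 - 1/(-1793 + X(-53)) = -2195 - 1/(-1793 + (-33 - 53)) = -2195 - 1/(-1793 - 86) = -2195 - 1/(-1879) = -2195 - 1*(-1/1879) = -2195 + 1/1879 = -4124404/1879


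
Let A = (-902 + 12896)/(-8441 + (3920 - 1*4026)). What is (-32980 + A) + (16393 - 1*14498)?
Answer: -88565163/2849 ≈ -31086.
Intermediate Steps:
A = -3998/2849 (A = 11994/(-8441 + (3920 - 4026)) = 11994/(-8441 - 106) = 11994/(-8547) = 11994*(-1/8547) = -3998/2849 ≈ -1.4033)
(-32980 + A) + (16393 - 1*14498) = (-32980 - 3998/2849) + (16393 - 1*14498) = -93964018/2849 + (16393 - 14498) = -93964018/2849 + 1895 = -88565163/2849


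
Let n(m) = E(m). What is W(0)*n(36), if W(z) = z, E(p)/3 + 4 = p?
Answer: 0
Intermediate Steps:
E(p) = -12 + 3*p
n(m) = -12 + 3*m
W(0)*n(36) = 0*(-12 + 3*36) = 0*(-12 + 108) = 0*96 = 0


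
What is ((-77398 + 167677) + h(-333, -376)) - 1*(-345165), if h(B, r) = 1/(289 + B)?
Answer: 19159535/44 ≈ 4.3544e+5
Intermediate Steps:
((-77398 + 167677) + h(-333, -376)) - 1*(-345165) = ((-77398 + 167677) + 1/(289 - 333)) - 1*(-345165) = (90279 + 1/(-44)) + 345165 = (90279 - 1/44) + 345165 = 3972275/44 + 345165 = 19159535/44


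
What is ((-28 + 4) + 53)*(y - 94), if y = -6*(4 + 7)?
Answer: -4640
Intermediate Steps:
y = -66 (y = -6*11 = -66)
((-28 + 4) + 53)*(y - 94) = ((-28 + 4) + 53)*(-66 - 94) = (-24 + 53)*(-160) = 29*(-160) = -4640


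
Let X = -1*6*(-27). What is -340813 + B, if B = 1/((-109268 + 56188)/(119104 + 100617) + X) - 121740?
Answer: -16439929916545/35541722 ≈ -4.6255e+5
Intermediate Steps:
X = 162 (X = -6*(-27) = 162)
B = -4326849016559/35541722 (B = 1/((-109268 + 56188)/(119104 + 100617) + 162) - 121740 = 1/(-53080/219721 + 162) - 121740 = 1/(35541722/219721) - 121740 = 219721/35541722 - 121740 = -4326849016559/35541722 ≈ -1.2174e+5)
-340813 + B = -340813 - 4326849016559/35541722 = -16439929916545/35541722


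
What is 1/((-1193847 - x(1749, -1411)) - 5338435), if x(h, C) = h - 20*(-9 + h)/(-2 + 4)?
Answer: -1/6516631 ≈ -1.5345e-7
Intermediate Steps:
x(h, C) = 90 - 9*h (x(h, C) = h - 20*(-9 + h)/2 = h - 20*(-9/2 + h/2) = h + (90 - 10*h) = 90 - 9*h)
1/((-1193847 - x(1749, -1411)) - 5338435) = 1/((-1193847 - (90 - 9*1749)) - 5338435) = 1/((-1193847 - (90 - 15741)) - 5338435) = 1/((-1193847 - 1*(-15651)) - 5338435) = 1/((-1193847 + 15651) - 5338435) = 1/(-1178196 - 5338435) = 1/(-6516631) = -1/6516631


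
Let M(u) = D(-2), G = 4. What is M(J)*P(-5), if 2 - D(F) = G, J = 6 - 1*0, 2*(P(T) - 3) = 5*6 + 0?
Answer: -36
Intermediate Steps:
P(T) = 18 (P(T) = 3 + (5*6 + 0)/2 = 3 + (30 + 0)/2 = 3 + (½)*30 = 3 + 15 = 18)
J = 6 (J = 6 + 0 = 6)
D(F) = -2 (D(F) = 2 - 1*4 = 2 - 4 = -2)
M(u) = -2
M(J)*P(-5) = -2*18 = -36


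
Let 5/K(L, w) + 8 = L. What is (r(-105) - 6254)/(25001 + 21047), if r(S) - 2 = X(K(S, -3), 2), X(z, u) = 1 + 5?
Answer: -3123/23024 ≈ -0.13564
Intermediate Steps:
K(L, w) = 5/(-8 + L)
X(z, u) = 6
r(S) = 8 (r(S) = 2 + 6 = 8)
(r(-105) - 6254)/(25001 + 21047) = (8 - 6254)/(25001 + 21047) = -6246/46048 = -6246*1/46048 = -3123/23024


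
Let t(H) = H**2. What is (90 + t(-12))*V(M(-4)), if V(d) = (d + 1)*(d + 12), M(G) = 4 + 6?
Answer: 56628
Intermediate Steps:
M(G) = 10
V(d) = (1 + d)*(12 + d)
(90 + t(-12))*V(M(-4)) = (90 + (-12)**2)*(12 + 10**2 + 13*10) = (90 + 144)*(12 + 100 + 130) = 234*242 = 56628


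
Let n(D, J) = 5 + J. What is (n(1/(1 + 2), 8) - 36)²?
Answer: 529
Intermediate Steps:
(n(1/(1 + 2), 8) - 36)² = ((5 + 8) - 36)² = (13 - 36)² = (-23)² = 529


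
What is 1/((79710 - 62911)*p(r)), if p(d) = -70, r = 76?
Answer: -1/1175930 ≈ -8.5039e-7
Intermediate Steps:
1/((79710 - 62911)*p(r)) = 1/((79710 - 62911)*(-70)) = -1/70/16799 = (1/16799)*(-1/70) = -1/1175930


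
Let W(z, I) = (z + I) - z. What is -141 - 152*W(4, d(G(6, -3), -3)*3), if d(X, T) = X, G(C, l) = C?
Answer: -2877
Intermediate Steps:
W(z, I) = I (W(z, I) = (I + z) - z = I)
-141 - 152*W(4, d(G(6, -3), -3)*3) = -141 - 912*3 = -141 - 152*18 = -141 - 2736 = -2877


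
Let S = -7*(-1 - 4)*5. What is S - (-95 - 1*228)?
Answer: 498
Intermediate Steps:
S = 175 (S = -7*(-5)*5 = 35*5 = 175)
S - (-95 - 1*228) = 175 - (-95 - 1*228) = 175 - (-95 - 228) = 175 - 1*(-323) = 175 + 323 = 498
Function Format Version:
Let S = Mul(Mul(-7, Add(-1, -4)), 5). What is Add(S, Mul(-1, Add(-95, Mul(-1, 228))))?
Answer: 498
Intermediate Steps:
S = 175 (S = Mul(Mul(-7, -5), 5) = Mul(35, 5) = 175)
Add(S, Mul(-1, Add(-95, Mul(-1, 228)))) = Add(175, Mul(-1, Add(-95, Mul(-1, 228)))) = Add(175, Mul(-1, Add(-95, -228))) = Add(175, Mul(-1, -323)) = Add(175, 323) = 498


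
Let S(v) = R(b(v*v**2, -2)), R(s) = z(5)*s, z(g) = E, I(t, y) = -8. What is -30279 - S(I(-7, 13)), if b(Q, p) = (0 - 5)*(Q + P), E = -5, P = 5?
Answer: -17604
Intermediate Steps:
z(g) = -5
b(Q, p) = -25 - 5*Q (b(Q, p) = (0 - 5)*(Q + 5) = -5*(5 + Q) = -25 - 5*Q)
R(s) = -5*s
S(v) = 125 + 25*v**3 (S(v) = -5*(-25 - 5*v*v**2) = -5*(-25 - 5*v**3) = 125 + 25*v**3)
-30279 - S(I(-7, 13)) = -30279 - (125 + 25*(-8)**3) = -30279 - (125 + 25*(-512)) = -30279 - (125 - 12800) = -30279 - 1*(-12675) = -30279 + 12675 = -17604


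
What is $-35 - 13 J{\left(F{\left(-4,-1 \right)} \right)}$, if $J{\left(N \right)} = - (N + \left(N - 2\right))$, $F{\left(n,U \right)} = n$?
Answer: $-165$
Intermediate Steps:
$J{\left(N \right)} = 2 - 2 N$ ($J{\left(N \right)} = - (N + \left(N - 2\right)) = - (N + \left(-2 + N\right)) = - (-2 + 2 N) = 2 - 2 N$)
$-35 - 13 J{\left(F{\left(-4,-1 \right)} \right)} = -35 - 13 \left(2 - -8\right) = -35 - 13 \left(2 + 8\right) = -35 - 130 = -165$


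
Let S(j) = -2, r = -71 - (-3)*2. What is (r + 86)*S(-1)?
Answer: -42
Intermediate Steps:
r = -65 (r = -71 - 1*(-6) = -71 + 6 = -65)
(r + 86)*S(-1) = (-65 + 86)*(-2) = 21*(-2) = -42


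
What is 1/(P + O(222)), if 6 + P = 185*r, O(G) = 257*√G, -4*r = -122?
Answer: 22546/68429017 - 1028*√222/68429017 ≈ 0.00010564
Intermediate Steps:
r = 61/2 (r = -¼*(-122) = 61/2 ≈ 30.500)
P = 11273/2 (P = -6 + 185*(61/2) = -6 + 11285/2 = 11273/2 ≈ 5636.5)
1/(P + O(222)) = 1/(11273/2 + 257*√222)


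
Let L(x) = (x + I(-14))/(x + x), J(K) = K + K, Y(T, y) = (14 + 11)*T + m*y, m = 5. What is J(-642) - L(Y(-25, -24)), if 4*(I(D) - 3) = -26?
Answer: -3827817/2980 ≈ -1284.5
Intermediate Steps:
I(D) = -7/2 (I(D) = 3 + (1/4)*(-26) = 3 - 13/2 = -7/2)
Y(T, y) = 5*y + 25*T (Y(T, y) = (14 + 11)*T + 5*y = 25*T + 5*y = 5*y + 25*T)
J(K) = 2*K
L(x) = (-7/2 + x)/(2*x) (L(x) = (x - 7/2)/(x + x) = (-7/2 + x)/((2*x)) = (-7/2 + x)*(1/(2*x)) = (-7/2 + x)/(2*x))
J(-642) - L(Y(-25, -24)) = 2*(-642) - (-7 + 2*(5*(-24) + 25*(-25)))/(4*(5*(-24) + 25*(-25))) = -1284 - (-7 + 2*(-120 - 625))/(4*(-120 - 625)) = -1284 - (-7 + 2*(-745))/(4*(-745)) = -1284 - (-1)*(-7 - 1490)/(4*745) = -1284 - (-1)*(-1497)/(4*745) = -1284 - 1*1497/2980 = -1284 - 1497/2980 = -3827817/2980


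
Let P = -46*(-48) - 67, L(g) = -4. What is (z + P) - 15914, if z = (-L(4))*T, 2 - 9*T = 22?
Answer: -124037/9 ≈ -13782.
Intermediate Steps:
T = -20/9 (T = 2/9 - ⅑*22 = 2/9 - 22/9 = -20/9 ≈ -2.2222)
P = 2141 (P = 2208 - 67 = 2141)
z = -80/9 (z = -1*(-4)*(-20/9) = 4*(-20/9) = -80/9 ≈ -8.8889)
(z + P) - 15914 = (-80/9 + 2141) - 15914 = 19189/9 - 15914 = -124037/9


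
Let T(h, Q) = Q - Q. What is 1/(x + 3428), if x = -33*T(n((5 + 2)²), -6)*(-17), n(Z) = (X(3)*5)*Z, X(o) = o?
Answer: 1/3428 ≈ 0.00029172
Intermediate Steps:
n(Z) = 15*Z (n(Z) = (3*5)*Z = 15*Z)
T(h, Q) = 0
x = 0 (x = -33*0*(-17) = 0*(-17) = 0)
1/(x + 3428) = 1/(0 + 3428) = 1/3428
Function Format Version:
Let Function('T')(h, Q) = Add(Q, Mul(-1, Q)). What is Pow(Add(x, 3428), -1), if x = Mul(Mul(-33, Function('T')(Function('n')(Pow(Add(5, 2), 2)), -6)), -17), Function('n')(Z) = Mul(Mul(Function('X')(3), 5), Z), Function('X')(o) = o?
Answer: Rational(1, 3428) ≈ 0.00029172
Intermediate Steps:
Function('n')(Z) = Mul(15, Z) (Function('n')(Z) = Mul(Mul(3, 5), Z) = Mul(15, Z))
Function('T')(h, Q) = 0
x = 0 (x = Mul(Mul(-33, 0), -17) = Mul(0, -17) = 0)
Pow(Add(x, 3428), -1) = Pow(Add(0, 3428), -1) = Pow(3428, -1) = Rational(1, 3428)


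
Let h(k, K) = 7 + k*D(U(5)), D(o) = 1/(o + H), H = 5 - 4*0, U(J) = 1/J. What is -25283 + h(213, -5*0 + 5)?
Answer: -656111/26 ≈ -25235.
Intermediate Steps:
H = 5 (H = 5 + 0 = 5)
D(o) = 1/(5 + o) (D(o) = 1/(o + 5) = 1/(5 + o))
h(k, K) = 7 + 5*k/26 (h(k, K) = 7 + k/(5 + 1/5) = 7 + k/(5 + ⅕) = 7 + k/(26/5) = 7 + k*(5/26) = 7 + 5*k/26)
-25283 + h(213, -5*0 + 5) = -25283 + (7 + (5/26)*213) = -25283 + (7 + 1065/26) = -25283 + 1247/26 = -656111/26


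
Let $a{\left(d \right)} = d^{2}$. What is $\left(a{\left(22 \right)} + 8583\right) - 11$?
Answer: $9056$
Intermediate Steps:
$\left(a{\left(22 \right)} + 8583\right) - 11 = \left(22^{2} + 8583\right) - 11 = \left(484 + 8583\right) - 11 = 9067 - 11 = 9056$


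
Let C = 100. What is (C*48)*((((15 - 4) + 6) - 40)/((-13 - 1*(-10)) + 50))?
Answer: -110400/47 ≈ -2348.9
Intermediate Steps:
(C*48)*((((15 - 4) + 6) - 40)/((-13 - 1*(-10)) + 50)) = (100*48)*((((15 - 4) + 6) - 40)/((-13 - 1*(-10)) + 50)) = 4800*(((11 + 6) - 40)/((-13 + 10) + 50)) = 4800*((17 - 40)/(-3 + 50)) = 4800*(-23/47) = -110400/47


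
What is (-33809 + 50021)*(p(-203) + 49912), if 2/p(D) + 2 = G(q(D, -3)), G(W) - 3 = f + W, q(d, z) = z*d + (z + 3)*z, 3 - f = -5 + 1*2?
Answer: 8900907363/11 ≈ 8.0917e+8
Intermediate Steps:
f = 6 (f = 3 - (-5 + 1*2) = 3 - (-5 + 2) = 3 - 1*(-3) = 3 + 3 = 6)
q(d, z) = d*z + z*(3 + z) (q(d, z) = d*z + (3 + z)*z = d*z + z*(3 + z))
G(W) = 9 + W (G(W) = 3 + (6 + W) = 9 + W)
p(D) = 2/(7 - 3*D) (p(D) = 2/(-2 + (9 - 3*(3 + D - 3))) = 2/(-2 + (9 - 3*D)) = 2/(7 - 3*D))
(-33809 + 50021)*(p(-203) + 49912) = (-33809 + 50021)*(2/(7 - 3*(-203)) + 49912) = 16212*(2/(7 + 609) + 49912) = 16212*(2/616 + 49912) = 16212*(2*(1/616) + 49912) = 16212*(1/308 + 49912) = 16212*(15372897/308) = 8900907363/11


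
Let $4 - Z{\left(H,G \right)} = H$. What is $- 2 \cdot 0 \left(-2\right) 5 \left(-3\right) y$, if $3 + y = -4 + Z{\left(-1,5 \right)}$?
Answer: $0$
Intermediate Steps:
$Z{\left(H,G \right)} = 4 - H$
$y = -2$ ($y = -3 + \left(-4 + \left(4 - -1\right)\right) = -3 + \left(-4 + \left(4 + 1\right)\right) = -3 + \left(-4 + 5\right) = -3 + 1 = -2$)
$- 2 \cdot 0 \left(-2\right) 5 \left(-3\right) y = - 2 \cdot 0 \left(-2\right) 5 \left(-3\right) \left(-2\right) = \left(-2\right) 0 \left(\left(-15\right) \left(-2\right)\right) = 0 \cdot 30 = 0$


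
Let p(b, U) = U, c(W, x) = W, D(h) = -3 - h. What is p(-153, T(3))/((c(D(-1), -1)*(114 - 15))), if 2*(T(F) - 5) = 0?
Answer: -5/198 ≈ -0.025253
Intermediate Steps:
T(F) = 5 (T(F) = 5 + (½)*0 = 5 + 0 = 5)
p(-153, T(3))/((c(D(-1), -1)*(114 - 15))) = 5/(((-3 - 1*(-1))*(114 - 15))) = 5/(((-3 + 1)*99)) = 5/((-2*99)) = 5/(-198) = 5*(-1/198) = -5/198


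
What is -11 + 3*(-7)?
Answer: -32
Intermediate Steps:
-11 + 3*(-7) = -11 - 21 = -32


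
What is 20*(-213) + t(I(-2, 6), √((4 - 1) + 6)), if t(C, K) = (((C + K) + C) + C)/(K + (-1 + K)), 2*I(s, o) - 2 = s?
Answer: -21297/5 ≈ -4259.4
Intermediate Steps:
I(s, o) = 1 + s/2
t(C, K) = (K + 3*C)/(-1 + 2*K) (t(C, K) = ((K + 2*C) + C)/(-1 + 2*K) = (K + 3*C)/(-1 + 2*K))
20*(-213) + t(I(-2, 6), √((4 - 1) + 6)) = 20*(-213) + (√((4 - 1) + 6) + 3*(1 + (½)*(-2)))/(-1 + 2*√((4 - 1) + 6)) = -4260 + (√(3 + 6) + 3*(1 - 1))/(-1 + 2*√(3 + 6)) = -4260 + (√9 + 3*0)/(-1 + 2*√9) = -4260 + (3 + 0)/(-1 + 2*3) = -4260 + 3/(-1 + 6) = -4260 + 3/5 = -4260 + (⅕)*3 = -4260 + ⅗ = -21297/5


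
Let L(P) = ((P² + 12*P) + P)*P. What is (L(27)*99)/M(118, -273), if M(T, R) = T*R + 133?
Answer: -2886840/32081 ≈ -89.986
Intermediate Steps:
M(T, R) = 133 + R*T (M(T, R) = R*T + 133 = 133 + R*T)
L(P) = P*(P² + 13*P) (L(P) = (P² + 13*P)*P = P*(P² + 13*P))
(L(27)*99)/M(118, -273) = ((27²*(13 + 27))*99)/(133 - 273*118) = ((729*40)*99)/(133 - 32214) = (29160*99)/(-32081) = 2886840*(-1/32081) = -2886840/32081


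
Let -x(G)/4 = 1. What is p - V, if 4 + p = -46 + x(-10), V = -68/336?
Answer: -4519/84 ≈ -53.798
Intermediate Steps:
x(G) = -4 (x(G) = -4*1 = -4)
V = -17/84 (V = -68*1/336 = -17/84 ≈ -0.20238)
p = -54 (p = -4 + (-46 - 4) = -4 - 50 = -54)
p - V = -54 - 1*(-17/84) = -54 + 17/84 = -4519/84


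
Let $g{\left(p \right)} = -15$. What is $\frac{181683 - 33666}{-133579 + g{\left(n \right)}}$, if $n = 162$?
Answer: $- \frac{148017}{133594} \approx -1.108$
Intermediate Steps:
$\frac{181683 - 33666}{-133579 + g{\left(n \right)}} = \frac{181683 - 33666}{-133579 - 15} = \frac{148017}{-133594} = 148017 \left(- \frac{1}{133594}\right) = - \frac{148017}{133594}$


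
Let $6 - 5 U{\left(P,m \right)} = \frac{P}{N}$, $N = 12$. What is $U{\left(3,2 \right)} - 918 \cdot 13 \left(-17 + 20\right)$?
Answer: $- \frac{716017}{20} \approx -35801.0$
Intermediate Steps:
$U{\left(P,m \right)} = \frac{6}{5} - \frac{P}{60}$ ($U{\left(P,m \right)} = \frac{6}{5} - \frac{P \frac{1}{12}}{5} = \frac{6}{5} - \frac{\frac{1}{12} P}{5} = \frac{6}{5} - \frac{P}{60}$)
$U{\left(3,2 \right)} - 918 \cdot 13 \left(-17 + 20\right) = \left(\frac{6}{5} - \frac{1}{20}\right) - 918 \cdot 13 \left(-17 + 20\right) = \left(\frac{6}{5} - \frac{1}{20}\right) - 918 \cdot 13 \cdot 3 = \frac{23}{20} - 35802 = - \frac{716017}{20}$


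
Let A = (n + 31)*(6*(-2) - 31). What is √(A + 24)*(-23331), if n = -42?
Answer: -23331*√497 ≈ -5.2013e+5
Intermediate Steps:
A = 473 (A = (-42 + 31)*(6*(-2) - 31) = -11*(-12 - 31) = -11*(-43) = 473)
√(A + 24)*(-23331) = √(473 + 24)*(-23331) = √497*(-23331) = -23331*√497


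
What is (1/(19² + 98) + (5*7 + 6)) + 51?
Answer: 42229/459 ≈ 92.002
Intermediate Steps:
(1/(19² + 98) + (5*7 + 6)) + 51 = (1/(361 + 98) + (35 + 6)) + 51 = (1/459 + 41) + 51 = 18820/459 + 51 = 42229/459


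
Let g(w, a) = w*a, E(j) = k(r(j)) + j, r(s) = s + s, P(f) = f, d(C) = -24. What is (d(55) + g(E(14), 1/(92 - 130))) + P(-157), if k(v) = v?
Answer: -3460/19 ≈ -182.11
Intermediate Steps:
r(s) = 2*s
E(j) = 3*j (E(j) = 2*j + j = 3*j)
g(w, a) = a*w
(d(55) + g(E(14), 1/(92 - 130))) + P(-157) = (-24 + (3*14)/(92 - 130)) - 157 = (-24 + 42/(-38)) - 157 = (-24 - 1/38*42) - 157 = (-24 - 21/19) - 157 = -477/19 - 157 = -3460/19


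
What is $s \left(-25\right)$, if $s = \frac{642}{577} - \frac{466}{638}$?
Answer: $- \frac{1758925}{184063} \approx -9.5561$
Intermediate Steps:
$s = \frac{70357}{184063}$ ($s = 642 \cdot \frac{1}{577} - \frac{233}{319} = \frac{642}{577} - \frac{233}{319} = \frac{70357}{184063} \approx 0.38224$)
$s \left(-25\right) = \frac{70357}{184063} \left(-25\right) = - \frac{1758925}{184063}$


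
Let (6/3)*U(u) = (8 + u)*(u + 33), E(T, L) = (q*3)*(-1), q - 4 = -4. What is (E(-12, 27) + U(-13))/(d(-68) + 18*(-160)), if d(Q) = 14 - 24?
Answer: 5/289 ≈ 0.017301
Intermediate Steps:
d(Q) = -10
q = 0 (q = 4 - 4 = 0)
E(T, L) = 0 (E(T, L) = (0*3)*(-1) = 0*(-1) = 0)
U(u) = (8 + u)*(33 + u)/2 (U(u) = ((8 + u)*(u + 33))/2 = ((8 + u)*(33 + u))/2 = (8 + u)*(33 + u)/2)
(E(-12, 27) + U(-13))/(d(-68) + 18*(-160)) = (0 + (132 + (½)*(-13)² + (41/2)*(-13)))/(-10 + 18*(-160)) = (0 + (132 + (½)*169 - 533/2))/(-10 - 2880) = (0 + (132 + 169/2 - 533/2))/(-2890) = (0 - 50)*(-1/2890) = -50*(-1/2890) = 5/289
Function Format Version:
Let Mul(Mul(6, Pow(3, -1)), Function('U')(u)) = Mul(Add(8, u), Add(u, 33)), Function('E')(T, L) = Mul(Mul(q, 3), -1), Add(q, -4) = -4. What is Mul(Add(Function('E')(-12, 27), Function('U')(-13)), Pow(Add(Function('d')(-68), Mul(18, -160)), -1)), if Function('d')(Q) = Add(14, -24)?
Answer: Rational(5, 289) ≈ 0.017301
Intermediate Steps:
Function('d')(Q) = -10
q = 0 (q = Add(4, -4) = 0)
Function('E')(T, L) = 0 (Function('E')(T, L) = Mul(Mul(0, 3), -1) = Mul(0, -1) = 0)
Function('U')(u) = Mul(Rational(1, 2), Add(8, u), Add(33, u)) (Function('U')(u) = Mul(Rational(1, 2), Mul(Add(8, u), Add(u, 33))) = Mul(Rational(1, 2), Mul(Add(8, u), Add(33, u))) = Mul(Rational(1, 2), Add(8, u), Add(33, u)))
Mul(Add(Function('E')(-12, 27), Function('U')(-13)), Pow(Add(Function('d')(-68), Mul(18, -160)), -1)) = Mul(Add(0, Add(132, Mul(Rational(1, 2), Pow(-13, 2)), Mul(Rational(41, 2), -13))), Pow(Add(-10, Mul(18, -160)), -1)) = Mul(Add(0, Add(132, Mul(Rational(1, 2), 169), Rational(-533, 2))), Pow(Add(-10, -2880), -1)) = Mul(Add(0, Add(132, Rational(169, 2), Rational(-533, 2))), Pow(-2890, -1)) = Mul(Add(0, -50), Rational(-1, 2890)) = Mul(-50, Rational(-1, 2890)) = Rational(5, 289)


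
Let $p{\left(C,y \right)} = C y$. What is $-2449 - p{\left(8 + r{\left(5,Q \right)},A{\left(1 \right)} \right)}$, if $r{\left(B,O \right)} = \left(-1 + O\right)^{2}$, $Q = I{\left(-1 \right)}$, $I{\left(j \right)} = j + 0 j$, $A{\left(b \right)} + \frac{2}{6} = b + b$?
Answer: $-2469$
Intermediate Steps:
$A{\left(b \right)} = - \frac{1}{3} + 2 b$ ($A{\left(b \right)} = - \frac{1}{3} + \left(b + b\right) = - \frac{1}{3} + 2 b$)
$I{\left(j \right)} = j$ ($I{\left(j \right)} = j + 0 = j$)
$Q = -1$
$-2449 - p{\left(8 + r{\left(5,Q \right)},A{\left(1 \right)} \right)} = -2449 - \left(8 + \left(-1 - 1\right)^{2}\right) \left(- \frac{1}{3} + 2 \cdot 1\right) = -2449 - \left(8 + \left(-2\right)^{2}\right) \left(- \frac{1}{3} + 2\right) = -2449 - \left(8 + 4\right) \frac{5}{3} = -2449 - 12 \cdot \frac{5}{3} = -2449 - 20 = -2469$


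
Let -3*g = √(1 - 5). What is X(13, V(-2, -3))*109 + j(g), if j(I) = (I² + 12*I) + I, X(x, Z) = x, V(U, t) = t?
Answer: 12749/9 - 26*I/3 ≈ 1416.6 - 8.6667*I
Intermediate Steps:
g = -2*I/3 (g = -√(1 - 5)/3 = -2*I/3 ≈ -0.66667*I)
j(I) = I² + 13*I
X(13, V(-2, -3))*109 + j(g) = 13*109 + (-2*I/3)*(13 - 2*I/3) = 1417 - 2*I*(13 - 2*I/3)/3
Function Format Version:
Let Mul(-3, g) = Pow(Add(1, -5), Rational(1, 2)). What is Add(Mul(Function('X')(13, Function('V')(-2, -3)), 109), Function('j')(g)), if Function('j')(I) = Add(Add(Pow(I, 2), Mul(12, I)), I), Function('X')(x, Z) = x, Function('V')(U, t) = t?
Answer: Add(Rational(12749, 9), Mul(Rational(-26, 3), I)) ≈ Add(1416.6, Mul(-8.6667, I))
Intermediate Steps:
g = Mul(Rational(-2, 3), I) (g = Mul(Rational(-1, 3), Pow(Add(1, -5), Rational(1, 2))) = Mul(Rational(-1, 3), Pow(-4, Rational(1, 2))) = Mul(Rational(-1, 3), Mul(2, I)) = Mul(Rational(-2, 3), I) ≈ Mul(-0.66667, I))
Function('j')(I) = Add(Pow(I, 2), Mul(13, I))
Add(Mul(Function('X')(13, Function('V')(-2, -3)), 109), Function('j')(g)) = Add(Mul(13, 109), Mul(Mul(Rational(-2, 3), I), Add(13, Mul(Rational(-2, 3), I)))) = Add(1417, Mul(Rational(-2, 3), I, Add(13, Mul(Rational(-2, 3), I))))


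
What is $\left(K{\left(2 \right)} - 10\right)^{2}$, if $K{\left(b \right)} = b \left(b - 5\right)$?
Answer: $256$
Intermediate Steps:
$K{\left(b \right)} = b \left(-5 + b\right)$
$\left(K{\left(2 \right)} - 10\right)^{2} = \left(2 \left(-5 + 2\right) - 10\right)^{2} = \left(2 \left(-3\right) - 10\right)^{2} = \left(-6 - 10\right)^{2} = \left(-16\right)^{2} = 256$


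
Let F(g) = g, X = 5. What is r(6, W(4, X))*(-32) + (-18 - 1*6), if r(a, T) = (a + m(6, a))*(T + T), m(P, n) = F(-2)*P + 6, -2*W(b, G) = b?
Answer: -24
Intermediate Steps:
W(b, G) = -b/2
m(P, n) = 6 - 2*P (m(P, n) = -2*P + 6 = 6 - 2*P)
r(a, T) = 2*T*(-6 + a) (r(a, T) = (a + (6 - 2*6))*(T + T) = (a + (6 - 12))*(2*T) = (a - 6)*(2*T) = (-6 + a)*(2*T) = 2*T*(-6 + a))
r(6, W(4, X))*(-32) + (-18 - 1*6) = (2*(-1/2*4)*(-6 + 6))*(-32) + (-18 - 1*6) = (2*(-2)*0)*(-32) + (-18 - 6) = 0*(-32) - 24 = 0 - 24 = -24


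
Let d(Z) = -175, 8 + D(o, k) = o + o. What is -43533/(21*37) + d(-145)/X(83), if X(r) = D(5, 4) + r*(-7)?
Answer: -1193792/21423 ≈ -55.725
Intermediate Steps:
D(o, k) = -8 + 2*o (D(o, k) = -8 + (o + o) = -8 + 2*o)
X(r) = 2 - 7*r (X(r) = (-8 + 2*5) + r*(-7) = (-8 + 10) - 7*r = 2 - 7*r)
-43533/(21*37) + d(-145)/X(83) = -43533/(21*37) - 175/(2 - 7*83) = -43533/777 - 175/(2 - 581) = -43533*1/777 - 175/(-579) = -2073/37 - 175*(-1/579) = -2073/37 + 175/579 = -1193792/21423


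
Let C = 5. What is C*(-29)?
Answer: -145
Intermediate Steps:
C*(-29) = 5*(-29) = -145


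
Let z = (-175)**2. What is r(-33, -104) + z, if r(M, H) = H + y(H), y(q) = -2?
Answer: 30519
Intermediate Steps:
z = 30625
r(M, H) = -2 + H (r(M, H) = H - 2 = -2 + H)
r(-33, -104) + z = (-2 - 104) + 30625 = -106 + 30625 = 30519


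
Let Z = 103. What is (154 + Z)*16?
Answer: 4112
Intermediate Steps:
(154 + Z)*16 = (154 + 103)*16 = 257*16 = 4112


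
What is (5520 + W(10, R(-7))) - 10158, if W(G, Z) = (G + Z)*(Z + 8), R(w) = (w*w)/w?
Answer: -4635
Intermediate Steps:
R(w) = w (R(w) = w²/w = w)
W(G, Z) = (8 + Z)*(G + Z) (W(G, Z) = (G + Z)*(8 + Z) = (8 + Z)*(G + Z))
(5520 + W(10, R(-7))) - 10158 = (5520 + ((-7)² + 8*10 + 8*(-7) + 10*(-7))) - 10158 = (5520 + (49 + 80 - 56 - 70)) - 10158 = (5520 + 3) - 10158 = 5523 - 10158 = -4635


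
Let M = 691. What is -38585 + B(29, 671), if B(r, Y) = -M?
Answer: -39276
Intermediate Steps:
B(r, Y) = -691 (B(r, Y) = -1*691 = -691)
-38585 + B(29, 671) = -38585 - 691 = -39276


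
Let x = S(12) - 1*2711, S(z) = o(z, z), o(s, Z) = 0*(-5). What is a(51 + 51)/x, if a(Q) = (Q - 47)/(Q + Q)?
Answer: -55/553044 ≈ -9.9450e-5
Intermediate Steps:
o(s, Z) = 0
S(z) = 0
a(Q) = (-47 + Q)/(2*Q) (a(Q) = (-47 + Q)/((2*Q)) = (-47 + Q)*(1/(2*Q)) = (-47 + Q)/(2*Q))
x = -2711 (x = 0 - 1*2711 = 0 - 2711 = -2711)
a(51 + 51)/x = ((-47 + (51 + 51))/(2*(51 + 51)))/(-2711) = ((½)*(-47 + 102)/102)*(-1/2711) = ((½)*(1/102)*55)*(-1/2711) = (55/204)*(-1/2711) = -55/553044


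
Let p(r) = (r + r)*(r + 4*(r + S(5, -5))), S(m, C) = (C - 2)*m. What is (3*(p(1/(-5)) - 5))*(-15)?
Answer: -2313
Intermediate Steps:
S(m, C) = m*(-2 + C) (S(m, C) = (-2 + C)*m = m*(-2 + C))
p(r) = 2*r*(-140 + 5*r) (p(r) = (r + r)*(r + 4*(r + 5*(-2 - 5))) = (2*r)*(r + 4*(r + 5*(-7))) = (2*r)*(r + 4*(r - 35)) = (2*r)*(r + 4*(-35 + r)) = (2*r)*(r + (-140 + 4*r)) = (2*r)*(-140 + 5*r) = 2*r*(-140 + 5*r))
(3*(p(1/(-5)) - 5))*(-15) = (3*(10*(-28 + 1/(-5))/(-5) - 5))*(-15) = (3*(10*(-1/5)*(-28 - 1/5) - 5))*(-15) = (3*(10*(-1/5)*(-141/5) - 5))*(-15) = (3*(282/5 - 5))*(-15) = (3*(257/5))*(-15) = (771/5)*(-15) = -2313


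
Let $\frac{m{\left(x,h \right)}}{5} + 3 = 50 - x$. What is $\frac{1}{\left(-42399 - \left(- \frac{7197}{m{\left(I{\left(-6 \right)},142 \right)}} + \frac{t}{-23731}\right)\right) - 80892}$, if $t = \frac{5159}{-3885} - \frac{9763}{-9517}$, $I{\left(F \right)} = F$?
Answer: $- \frac{6643316772705}{818880745852238338} \approx -8.1127 \cdot 10^{-6}$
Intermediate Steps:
$m{\left(x,h \right)} = 235 - 5 x$ ($m{\left(x,h \right)} = -15 + 5 \left(50 - x\right) = -15 - \left(-250 + 5 x\right) = 235 - 5 x$)
$t = - \frac{1595564}{5281935}$ ($t = 5159 \left(- \frac{1}{3885}\right) - - \frac{9763}{9517} = - \frac{737}{555} + \frac{9763}{9517} = - \frac{1595564}{5281935} \approx -0.30208$)
$\frac{1}{\left(-42399 - \left(- \frac{7197}{m{\left(I{\left(-6 \right)},142 \right)}} + \frac{t}{-23731}\right)\right) - 80892} = \frac{1}{\left(-42399 - \left(- \frac{7197}{235 - -30} - \frac{1595564}{5281935 \left(-23731\right)}\right)\right) - 80892} = \frac{1}{\left(-42399 - \left(- \frac{7197}{235 + 30} - - \frac{1595564}{125345599485}\right)\right) - 80892} = \frac{1}{\left(-42399 - \left(- \frac{7197}{265} + \frac{1595564}{125345599485}\right)\right) - 80892} = \frac{1}{\left(-42399 - - \frac{180422371333817}{6643316772705}\right) - 80892} = \frac{1}{\left(-42399 + \frac{180422371333817}{6643316772705}\right) - 80892} = \frac{1}{- \frac{281489565474585478}{6643316772705} - 80892} = \frac{1}{- \frac{818880745852238338}{6643316772705}} = - \frac{6643316772705}{818880745852238338}$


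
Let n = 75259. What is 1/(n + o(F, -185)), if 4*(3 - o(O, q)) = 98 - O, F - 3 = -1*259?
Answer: 2/150347 ≈ 1.3303e-5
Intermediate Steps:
F = -256 (F = 3 - 1*259 = 3 - 259 = -256)
o(O, q) = -43/2 + O/4 (o(O, q) = 3 - (98 - O)/4 = 3 + (-49/2 + O/4) = -43/2 + O/4)
1/(n + o(F, -185)) = 1/(75259 + (-43/2 + (1/4)*(-256))) = 1/(75259 + (-43/2 - 64)) = 1/(75259 - 171/2) = 1/(150347/2) = 2/150347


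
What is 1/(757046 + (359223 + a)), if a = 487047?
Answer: 1/1603316 ≈ 6.2371e-7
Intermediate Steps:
1/(757046 + (359223 + a)) = 1/(757046 + (359223 + 487047)) = 1/(757046 + 846270) = 1/1603316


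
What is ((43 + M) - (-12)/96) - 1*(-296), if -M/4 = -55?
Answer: 4473/8 ≈ 559.13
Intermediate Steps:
M = 220 (M = -4*(-55) = 220)
((43 + M) - (-12)/96) - 1*(-296) = ((43 + 220) - (-12)/96) - 1*(-296) = (263 - (-12)/96) + 296 = (263 - 1*(-1/8)) + 296 = (263 + 1/8) + 296 = 2105/8 + 296 = 4473/8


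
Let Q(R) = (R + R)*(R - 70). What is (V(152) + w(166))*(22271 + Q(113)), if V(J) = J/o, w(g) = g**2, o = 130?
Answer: 57299208624/65 ≈ 8.8153e+8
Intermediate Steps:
V(J) = J/130
Q(R) = 2*R*(-70 + R) (Q(R) = (2*R)*(-70 + R) = 2*R*(-70 + R))
(V(152) + w(166))*(22271 + Q(113)) = ((1/130)*152 + 166**2)*(22271 + 2*113*(-70 + 113)) = (76/65 + 27556)*(22271 + 2*113*43) = 1791216*(22271 + 9718)/65 = (1791216/65)*31989 = 57299208624/65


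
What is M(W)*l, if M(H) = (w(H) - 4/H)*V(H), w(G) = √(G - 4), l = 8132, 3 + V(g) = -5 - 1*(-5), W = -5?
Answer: -97584/5 - 73188*I ≈ -19517.0 - 73188.0*I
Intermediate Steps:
V(g) = -3 (V(g) = -3 + (-5 - 1*(-5)) = -3 + (-5 + 5) = -3 + 0 = -3)
w(G) = √(-4 + G)
M(H) = -3*√(-4 + H) + 12/H (M(H) = (√(-4 + H) - 4/H)*(-3) = -3*√(-4 + H) + 12/H)
M(W)*l = (-3*√(-4 - 5) + 12/(-5))*8132 = (-9*I + 12*(-⅕))*8132 = (-9*I - 12/5)*8132 = (-12/5 - 9*I)*8132 = -97584/5 - 73188*I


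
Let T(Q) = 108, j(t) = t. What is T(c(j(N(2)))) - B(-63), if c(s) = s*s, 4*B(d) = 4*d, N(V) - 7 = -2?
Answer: 171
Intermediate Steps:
N(V) = 5 (N(V) = 7 - 2 = 5)
B(d) = d (B(d) = (4*d)/4 = d)
c(s) = s²
T(c(j(N(2)))) - B(-63) = 108 - 1*(-63) = 108 + 63 = 171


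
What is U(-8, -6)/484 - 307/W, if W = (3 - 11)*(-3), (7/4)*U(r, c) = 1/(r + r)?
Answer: -520061/40656 ≈ -12.792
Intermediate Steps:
U(r, c) = 2/(7*r) (U(r, c) = 4/(7*(r + r)) = 4/(7*((2*r))) = 4*(1/(2*r))/7 = 2/(7*r))
W = 24 (W = -8*(-3) = 24)
U(-8, -6)/484 - 307/W = ((2/7)/(-8))/484 - 307/24 = ((2/7)*(-⅛))*(1/484) - 307*1/24 = -1/28*1/484 - 307/24 = -1/13552 - 307/24 = -520061/40656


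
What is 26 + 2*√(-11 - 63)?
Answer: 26 + 2*I*√74 ≈ 26.0 + 17.205*I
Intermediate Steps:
26 + 2*√(-11 - 63) = 26 + 2*√(-74) = 26 + 2*(I*√74) = 26 + 2*I*√74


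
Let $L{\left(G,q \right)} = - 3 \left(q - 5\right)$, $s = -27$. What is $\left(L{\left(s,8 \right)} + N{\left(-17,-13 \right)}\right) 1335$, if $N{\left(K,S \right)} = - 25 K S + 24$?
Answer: $-7355850$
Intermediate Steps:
$L{\left(G,q \right)} = 15 - 3 q$ ($L{\left(G,q \right)} = - 3 \left(-5 + q\right) = 15 - 3 q$)
$N{\left(K,S \right)} = 24 - 25 K S$ ($N{\left(K,S \right)} = - 25 K S + 24 = 24 - 25 K S$)
$\left(L{\left(s,8 \right)} + N{\left(-17,-13 \right)}\right) 1335 = \left(\left(15 - 24\right) + \left(24 - \left(-425\right) \left(-13\right)\right)\right) 1335 = \left(\left(15 - 24\right) + \left(24 - 5525\right)\right) 1335 = \left(-9 - 5501\right) 1335 = \left(-5510\right) 1335 = -7355850$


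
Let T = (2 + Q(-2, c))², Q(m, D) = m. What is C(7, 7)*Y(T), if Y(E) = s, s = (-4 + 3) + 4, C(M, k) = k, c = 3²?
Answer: 21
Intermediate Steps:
c = 9
T = 0 (T = (2 - 2)² = 0² = 0)
s = 3 (s = -1 + 4 = 3)
Y(E) = 3
C(7, 7)*Y(T) = 7*3 = 21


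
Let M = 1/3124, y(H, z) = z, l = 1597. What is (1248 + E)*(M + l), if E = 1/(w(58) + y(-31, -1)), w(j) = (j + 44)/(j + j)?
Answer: 21647396831/10934 ≈ 1.9798e+6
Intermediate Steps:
w(j) = (44 + j)/(2*j) (w(j) = (44 + j)/((2*j)) = (44 + j)*(1/(2*j)) = (44 + j)/(2*j))
M = 1/3124 ≈ 0.00032010
E = -58/7 (E = 1/((1/2)*(44 + 58)/58 - 1) = 1/((1/2)*(1/58)*102 - 1) = 1/(51/58 - 1) = 1/(-7/58) = -58/7 ≈ -8.2857)
(1248 + E)*(M + l) = (1248 - 58/7)*(1/3124 + 1597) = (8678/7)*(4989029/3124) = 21647396831/10934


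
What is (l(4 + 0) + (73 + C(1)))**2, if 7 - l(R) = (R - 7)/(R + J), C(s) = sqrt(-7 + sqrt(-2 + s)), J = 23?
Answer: (721 + 9*sqrt(-7 + I))**2/81 ≈ 6441.0 + 425.98*I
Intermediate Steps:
l(R) = 7 - (-7 + R)/(23 + R) (l(R) = 7 - (R - 7)/(R + 23) = 7 - (-7 + R)/(23 + R))
(l(4 + 0) + (73 + C(1)))**2 = (6*(28 + (4 + 0))/(23 + (4 + 0)) + (73 + sqrt(-7 + sqrt(-2 + 1))))**2 = (6*(28 + 4)/(23 + 4) + (73 + sqrt(-7 + sqrt(-1))))**2 = (6*32/27 + (73 + sqrt(-7 + I)))**2 = (6*(1/27)*32 + (73 + sqrt(-7 + I)))**2 = (64/9 + (73 + sqrt(-7 + I)))**2 = (721/9 + sqrt(-7 + I))**2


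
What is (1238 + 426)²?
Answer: 2768896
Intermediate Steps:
(1238 + 426)² = 1664² = 2768896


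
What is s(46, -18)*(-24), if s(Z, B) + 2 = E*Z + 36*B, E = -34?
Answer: 53136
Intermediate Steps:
s(Z, B) = -2 - 34*Z + 36*B (s(Z, B) = -2 + (-34*Z + 36*B) = -2 - 34*Z + 36*B)
s(46, -18)*(-24) = (-2 - 34*46 + 36*(-18))*(-24) = (-2 - 1564 - 648)*(-24) = -2214*(-24) = 53136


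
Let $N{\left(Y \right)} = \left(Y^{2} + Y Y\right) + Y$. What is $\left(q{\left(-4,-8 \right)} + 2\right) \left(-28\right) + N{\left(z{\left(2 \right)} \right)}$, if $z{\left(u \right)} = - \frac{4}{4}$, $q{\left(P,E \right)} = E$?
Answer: $169$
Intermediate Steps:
$z{\left(u \right)} = -1$ ($z{\left(u \right)} = \left(-4\right) \frac{1}{4} = -1$)
$N{\left(Y \right)} = Y + 2 Y^{2}$ ($N{\left(Y \right)} = \left(Y^{2} + Y^{2}\right) + Y = 2 Y^{2} + Y = Y + 2 Y^{2}$)
$\left(q{\left(-4,-8 \right)} + 2\right) \left(-28\right) + N{\left(z{\left(2 \right)} \right)} = \left(-8 + 2\right) \left(-28\right) - \left(1 + 2 \left(-1\right)\right) = \left(-6\right) \left(-28\right) - \left(1 - 2\right) = 168 - -1 = 168 + 1 = 169$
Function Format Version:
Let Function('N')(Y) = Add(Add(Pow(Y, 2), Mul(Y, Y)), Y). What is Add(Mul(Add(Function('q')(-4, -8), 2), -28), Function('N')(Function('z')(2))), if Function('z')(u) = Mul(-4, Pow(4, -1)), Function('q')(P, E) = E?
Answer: 169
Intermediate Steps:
Function('z')(u) = -1 (Function('z')(u) = Mul(-4, Rational(1, 4)) = -1)
Function('N')(Y) = Add(Y, Mul(2, Pow(Y, 2))) (Function('N')(Y) = Add(Add(Pow(Y, 2), Pow(Y, 2)), Y) = Add(Mul(2, Pow(Y, 2)), Y) = Add(Y, Mul(2, Pow(Y, 2))))
Add(Mul(Add(Function('q')(-4, -8), 2), -28), Function('N')(Function('z')(2))) = Add(Mul(Add(-8, 2), -28), Mul(-1, Add(1, Mul(2, -1)))) = Add(Mul(-6, -28), Mul(-1, Add(1, -2))) = Add(168, Mul(-1, -1)) = Add(168, 1) = 169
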